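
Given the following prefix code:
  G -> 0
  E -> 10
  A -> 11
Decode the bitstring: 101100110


Decoding step by step:
Bits 10 -> E
Bits 11 -> A
Bits 0 -> G
Bits 0 -> G
Bits 11 -> A
Bits 0 -> G


Decoded message: EAGGAG


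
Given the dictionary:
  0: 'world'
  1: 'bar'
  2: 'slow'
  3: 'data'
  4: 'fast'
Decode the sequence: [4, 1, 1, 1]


Look up each index in the dictionary:
  4 -> 'fast'
  1 -> 'bar'
  1 -> 'bar'
  1 -> 'bar'

Decoded: "fast bar bar bar"


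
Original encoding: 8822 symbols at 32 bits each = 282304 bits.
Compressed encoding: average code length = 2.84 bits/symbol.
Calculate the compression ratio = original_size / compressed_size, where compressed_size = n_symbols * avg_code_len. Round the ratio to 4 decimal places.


original_size = n_symbols * orig_bits = 8822 * 32 = 282304 bits
compressed_size = n_symbols * avg_code_len = 8822 * 2.84 = 25054.48 bits
ratio = original_size / compressed_size = 282304 / 25054.48 = 11.2676

Compression ratio = 11.2676


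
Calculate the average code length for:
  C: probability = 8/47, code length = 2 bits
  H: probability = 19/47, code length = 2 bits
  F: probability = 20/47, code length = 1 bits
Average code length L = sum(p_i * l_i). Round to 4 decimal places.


Weighted contributions p_i * l_i:
  C: (8/47) * 2 = 16/47
  H: (19/47) * 2 = 38/47
  F: (20/47) * 1 = 20/47
Sum = (16 + 38 + 20)/47 = 74/47

L = 74/47 = 1.5745 bits/symbol


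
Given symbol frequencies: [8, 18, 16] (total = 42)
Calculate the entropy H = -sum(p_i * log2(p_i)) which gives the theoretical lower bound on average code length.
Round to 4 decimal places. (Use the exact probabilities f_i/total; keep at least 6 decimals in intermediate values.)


Per-symbol terms -p_i * log2(p_i) with p_i = f_i/42:
  p = 8/42 = 0.190476: log2(p) = -2.392317, -p*log2(p) = 0.455680
  p = 18/42 = 0.428571: log2(p) = -1.222392, -p*log2(p) = 0.523882
  p = 16/42 = 0.380952: log2(p) = -1.392317, -p*log2(p) = 0.530407
H = 0.455680 + 0.523882 + 0.530407 = 1.509969

H = 1.51 bits/symbol


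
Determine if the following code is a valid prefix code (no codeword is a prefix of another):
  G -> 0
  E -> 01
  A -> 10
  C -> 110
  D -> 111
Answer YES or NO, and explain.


Checking each pair (does one codeword prefix another?):
  G='0' vs E='01': prefix -- VIOLATION

NO -- this is NOT a valid prefix code. G (0) is a prefix of E (01).


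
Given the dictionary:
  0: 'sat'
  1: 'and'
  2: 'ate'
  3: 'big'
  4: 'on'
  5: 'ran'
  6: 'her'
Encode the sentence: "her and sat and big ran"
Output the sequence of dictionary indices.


Look up each word in the dictionary:
  'her' -> 6
  'and' -> 1
  'sat' -> 0
  'and' -> 1
  'big' -> 3
  'ran' -> 5

Encoded: [6, 1, 0, 1, 3, 5]


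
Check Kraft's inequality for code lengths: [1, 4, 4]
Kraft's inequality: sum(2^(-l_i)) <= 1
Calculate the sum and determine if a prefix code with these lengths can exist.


Sum = 2^(-1) + 2^(-4) + 2^(-4)
    = 0.5 + 0.0625 + 0.0625
    = 10/16 = 0.625
Since 0.625 <= 1, Kraft's inequality IS satisfied.
A prefix code with these lengths CAN exist.

Kraft sum = 0.625. Satisfied.


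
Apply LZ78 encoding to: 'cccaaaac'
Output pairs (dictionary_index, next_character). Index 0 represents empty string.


LZ78 encoding steps:
Dictionary: {0: ''}
Step 1: w='' (idx 0), next='c' -> output (0, 'c'), add 'c' as idx 1
Step 2: w='c' (idx 1), next='c' -> output (1, 'c'), add 'cc' as idx 2
Step 3: w='' (idx 0), next='a' -> output (0, 'a'), add 'a' as idx 3
Step 4: w='a' (idx 3), next='a' -> output (3, 'a'), add 'aa' as idx 4
Step 5: w='a' (idx 3), next='c' -> output (3, 'c'), add 'ac' as idx 5


Encoded: [(0, 'c'), (1, 'c'), (0, 'a'), (3, 'a'), (3, 'c')]


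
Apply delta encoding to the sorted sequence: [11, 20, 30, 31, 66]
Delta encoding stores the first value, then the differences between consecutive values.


First value: 11
Deltas:
  20 - 11 = 9
  30 - 20 = 10
  31 - 30 = 1
  66 - 31 = 35


Delta encoded: [11, 9, 10, 1, 35]


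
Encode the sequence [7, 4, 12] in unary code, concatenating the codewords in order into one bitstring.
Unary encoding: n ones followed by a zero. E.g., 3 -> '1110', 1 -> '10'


Encode each number as n ones followed by a terminating 0:
  7 -> 11111110 (8 bits)
  4 -> 11110 (5 bits)
  12 -> 1111111111110 (13 bits)
Total length = 8 + 5 + 13 = 26 bits.

Unary([7, 4, 12]) = 11111110111101111111111110 (26 bits)


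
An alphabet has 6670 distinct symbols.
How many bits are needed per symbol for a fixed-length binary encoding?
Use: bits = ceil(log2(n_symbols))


log2(6670) = 12.7035
Bracket: 2^12 = 4096 < 6670 <= 2^13 = 8192
So ceil(log2(6670)) = 13

bits = ceil(log2(6670)) = ceil(12.7035) = 13 bits


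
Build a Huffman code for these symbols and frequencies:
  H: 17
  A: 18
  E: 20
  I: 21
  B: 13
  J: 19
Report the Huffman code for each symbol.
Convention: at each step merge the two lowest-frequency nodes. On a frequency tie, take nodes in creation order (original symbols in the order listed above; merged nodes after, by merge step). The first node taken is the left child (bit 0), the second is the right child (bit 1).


Huffman tree construction:
Step 1: Merge B(13) + H(17) = 30
Step 2: Merge A(18) + J(19) = 37
Step 3: Merge E(20) + I(21) = 41
Step 4: Merge (B+H)(30) + (A+J)(37) = 67
Step 5: Merge (E+I)(41) + ((B+H)+(A+J))(67) = 108
Read each symbol's code off the tree from the root (left child = 0, right child = 1).

Codes:
  H: 101 (length 3)
  A: 110 (length 3)
  E: 00 (length 2)
  I: 01 (length 2)
  B: 100 (length 3)
  J: 111 (length 3)
Average code length: 283/108 = 2.6204 bits/symbol


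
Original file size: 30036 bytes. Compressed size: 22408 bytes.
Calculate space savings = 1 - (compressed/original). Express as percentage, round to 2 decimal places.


ratio = compressed/original = 22408/30036 = 0.746038
savings = 1 - ratio = 1 - 0.746038 = 0.253962
as a percentage: 0.253962 * 100 = 25.4%

Space savings = 1 - 22408/30036 = 25.4%


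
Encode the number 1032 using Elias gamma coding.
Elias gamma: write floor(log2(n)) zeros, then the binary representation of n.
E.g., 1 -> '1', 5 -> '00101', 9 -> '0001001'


num_bits = floor(log2(1032)) + 1 = 11
leading_zeros = num_bits - 1 = 10
binary(1032) = 10000001000

Elias gamma(1032) = '0000000000' + '10000001000' = 000000000010000001000 (21 bits)


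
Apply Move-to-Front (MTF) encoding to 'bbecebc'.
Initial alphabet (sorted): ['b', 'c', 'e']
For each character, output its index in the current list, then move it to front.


MTF encoding:
'b': index 0 in ['b', 'c', 'e'] -> ['b', 'c', 'e']
'b': index 0 in ['b', 'c', 'e'] -> ['b', 'c', 'e']
'e': index 2 in ['b', 'c', 'e'] -> ['e', 'b', 'c']
'c': index 2 in ['e', 'b', 'c'] -> ['c', 'e', 'b']
'e': index 1 in ['c', 'e', 'b'] -> ['e', 'c', 'b']
'b': index 2 in ['e', 'c', 'b'] -> ['b', 'e', 'c']
'c': index 2 in ['b', 'e', 'c'] -> ['c', 'b', 'e']


Output: [0, 0, 2, 2, 1, 2, 2]


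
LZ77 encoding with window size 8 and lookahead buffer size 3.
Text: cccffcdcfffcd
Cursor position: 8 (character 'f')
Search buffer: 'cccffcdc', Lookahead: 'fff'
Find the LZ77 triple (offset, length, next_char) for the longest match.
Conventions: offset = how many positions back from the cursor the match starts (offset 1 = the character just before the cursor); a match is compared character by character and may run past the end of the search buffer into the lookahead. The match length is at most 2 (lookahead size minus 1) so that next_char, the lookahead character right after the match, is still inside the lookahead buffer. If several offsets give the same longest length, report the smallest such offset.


Try each offset into the search buffer:
  offset=1 (pos 7, char 'c'): match length 0
  offset=2 (pos 6, char 'd'): match length 0
  offset=3 (pos 5, char 'c'): match length 0
  offset=4 (pos 4, char 'f'): match length 1
  offset=5 (pos 3, char 'f'): match length 2
  offset=6 (pos 2, char 'c'): match length 0
  offset=7 (pos 1, char 'c'): match length 0
  offset=8 (pos 0, char 'c'): match length 0
Longest match has length 2 at offset 5.
next_char = character at position 8 + 2 = 10 -> 'f'

Best match: offset=5, length=2 (matching 'ff' starting at position 3)
LZ77 triple: (5, 2, 'f')


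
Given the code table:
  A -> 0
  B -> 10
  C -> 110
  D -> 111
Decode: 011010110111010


Decoding:
0 -> A
110 -> C
10 -> B
110 -> C
111 -> D
0 -> A
10 -> B


Result: ACBCDAB


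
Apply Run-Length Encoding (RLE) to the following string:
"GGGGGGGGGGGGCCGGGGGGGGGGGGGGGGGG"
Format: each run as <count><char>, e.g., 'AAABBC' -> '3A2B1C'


Scanning runs left to right:
  i=0: run of 'G' x 12 -> '12G'
  i=12: run of 'C' x 2 -> '2C'
  i=14: run of 'G' x 18 -> '18G'

RLE = 12G2C18G


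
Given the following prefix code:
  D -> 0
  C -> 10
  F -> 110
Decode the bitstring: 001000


Decoding step by step:
Bits 0 -> D
Bits 0 -> D
Bits 10 -> C
Bits 0 -> D
Bits 0 -> D


Decoded message: DDCDD


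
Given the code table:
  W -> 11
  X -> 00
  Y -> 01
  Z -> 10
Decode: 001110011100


Decoding:
00 -> X
11 -> W
10 -> Z
01 -> Y
11 -> W
00 -> X


Result: XWZYWX


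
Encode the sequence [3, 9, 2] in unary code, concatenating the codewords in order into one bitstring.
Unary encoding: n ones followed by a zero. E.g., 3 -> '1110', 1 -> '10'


Encode each number as n ones followed by a terminating 0:
  3 -> 1110 (4 bits)
  9 -> 1111111110 (10 bits)
  2 -> 110 (3 bits)
Total length = 4 + 10 + 3 = 17 bits.

Unary([3, 9, 2]) = 11101111111110110 (17 bits)


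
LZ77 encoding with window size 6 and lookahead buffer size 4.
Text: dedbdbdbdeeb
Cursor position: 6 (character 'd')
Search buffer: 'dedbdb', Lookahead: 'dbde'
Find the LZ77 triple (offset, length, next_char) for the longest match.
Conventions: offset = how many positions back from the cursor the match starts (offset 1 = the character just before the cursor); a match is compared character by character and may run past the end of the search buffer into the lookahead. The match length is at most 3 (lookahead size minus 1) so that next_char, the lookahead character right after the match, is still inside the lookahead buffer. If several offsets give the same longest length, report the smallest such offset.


Try each offset into the search buffer:
  offset=1 (pos 5, char 'b'): match length 0
  offset=2 (pos 4, char 'd'): match length 3
  offset=3 (pos 3, char 'b'): match length 0
  offset=4 (pos 2, char 'd'): match length 3
  offset=5 (pos 1, char 'e'): match length 0
  offset=6 (pos 0, char 'd'): match length 1
Longest match has length 3, found at offsets 2, 4; take the smallest, offset 2.
next_char = character at position 6 + 3 = 9 -> 'e'

Best match: offset=2, length=3 (matching 'dbd' starting at position 4)
LZ77 triple: (2, 3, 'e')


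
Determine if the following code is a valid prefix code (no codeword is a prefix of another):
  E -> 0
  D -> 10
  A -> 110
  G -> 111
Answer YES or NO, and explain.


Checking each pair (does one codeword prefix another?):
  E='0' vs D='10': no prefix
  E='0' vs A='110': no prefix
  E='0' vs G='111': no prefix
  D='10' vs E='0': no prefix
  D='10' vs A='110': no prefix
  D='10' vs G='111': no prefix
  A='110' vs E='0': no prefix
  A='110' vs D='10': no prefix
  A='110' vs G='111': no prefix
  G='111' vs E='0': no prefix
  G='111' vs D='10': no prefix
  G='111' vs A='110': no prefix
No violation found over all pairs.

YES -- this is a valid prefix code. No codeword is a prefix of any other codeword.


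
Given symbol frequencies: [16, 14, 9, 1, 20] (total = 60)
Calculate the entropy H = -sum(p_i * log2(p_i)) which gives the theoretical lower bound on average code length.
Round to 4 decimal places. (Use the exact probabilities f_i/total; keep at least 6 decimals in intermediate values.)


Per-symbol terms -p_i * log2(p_i) with p_i = f_i/60:
  p = 16/60 = 0.266667: log2(p) = -1.906891, -p*log2(p) = 0.508504
  p = 14/60 = 0.233333: log2(p) = -2.099536, -p*log2(p) = 0.489892
  p = 9/60 = 0.150000: log2(p) = -2.736966, -p*log2(p) = 0.410545
  p = 1/60 = 0.016667: log2(p) = -5.906891, -p*log2(p) = 0.098448
  p = 20/60 = 0.333333: log2(p) = -1.584963, -p*log2(p) = 0.528321
H = 0.508504 + 0.489892 + 0.410545 + 0.098448 + 0.528321 = 2.035710

H = 2.0357 bits/symbol


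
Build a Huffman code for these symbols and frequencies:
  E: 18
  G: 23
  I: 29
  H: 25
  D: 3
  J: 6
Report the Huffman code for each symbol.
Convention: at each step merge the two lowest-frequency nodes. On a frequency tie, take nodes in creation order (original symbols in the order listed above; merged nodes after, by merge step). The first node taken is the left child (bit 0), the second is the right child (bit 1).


Huffman tree construction:
Step 1: Merge D(3) + J(6) = 9
Step 2: Merge (D+J)(9) + E(18) = 27
Step 3: Merge G(23) + H(25) = 48
Step 4: Merge ((D+J)+E)(27) + I(29) = 56
Step 5: Merge (G+H)(48) + (((D+J)+E)+I)(56) = 104
Read each symbol's code off the tree from the root (left child = 0, right child = 1).

Codes:
  E: 101 (length 3)
  G: 00 (length 2)
  I: 11 (length 2)
  H: 01 (length 2)
  D: 1000 (length 4)
  J: 1001 (length 4)
Average code length: 244/104 = 2.3462 bits/symbol


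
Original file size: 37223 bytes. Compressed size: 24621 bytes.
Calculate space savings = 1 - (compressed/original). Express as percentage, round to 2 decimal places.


ratio = compressed/original = 24621/37223 = 0.661446
savings = 1 - ratio = 1 - 0.661446 = 0.338554
as a percentage: 0.338554 * 100 = 33.86%

Space savings = 1 - 24621/37223 = 33.86%


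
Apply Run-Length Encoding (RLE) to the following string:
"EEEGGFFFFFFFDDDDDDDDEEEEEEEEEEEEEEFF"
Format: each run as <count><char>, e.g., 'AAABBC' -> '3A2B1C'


Scanning runs left to right:
  i=0: run of 'E' x 3 -> '3E'
  i=3: run of 'G' x 2 -> '2G'
  i=5: run of 'F' x 7 -> '7F'
  i=12: run of 'D' x 8 -> '8D'
  i=20: run of 'E' x 14 -> '14E'
  i=34: run of 'F' x 2 -> '2F'

RLE = 3E2G7F8D14E2F


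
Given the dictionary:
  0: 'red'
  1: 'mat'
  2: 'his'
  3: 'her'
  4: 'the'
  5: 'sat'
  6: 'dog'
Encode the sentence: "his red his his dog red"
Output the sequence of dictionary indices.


Look up each word in the dictionary:
  'his' -> 2
  'red' -> 0
  'his' -> 2
  'his' -> 2
  'dog' -> 6
  'red' -> 0

Encoded: [2, 0, 2, 2, 6, 0]


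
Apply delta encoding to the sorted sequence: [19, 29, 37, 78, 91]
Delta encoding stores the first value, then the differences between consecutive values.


First value: 19
Deltas:
  29 - 19 = 10
  37 - 29 = 8
  78 - 37 = 41
  91 - 78 = 13


Delta encoded: [19, 10, 8, 41, 13]


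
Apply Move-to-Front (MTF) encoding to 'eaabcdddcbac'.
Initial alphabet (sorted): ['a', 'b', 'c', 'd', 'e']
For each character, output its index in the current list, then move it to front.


MTF encoding:
'e': index 4 in ['a', 'b', 'c', 'd', 'e'] -> ['e', 'a', 'b', 'c', 'd']
'a': index 1 in ['e', 'a', 'b', 'c', 'd'] -> ['a', 'e', 'b', 'c', 'd']
'a': index 0 in ['a', 'e', 'b', 'c', 'd'] -> ['a', 'e', 'b', 'c', 'd']
'b': index 2 in ['a', 'e', 'b', 'c', 'd'] -> ['b', 'a', 'e', 'c', 'd']
'c': index 3 in ['b', 'a', 'e', 'c', 'd'] -> ['c', 'b', 'a', 'e', 'd']
'd': index 4 in ['c', 'b', 'a', 'e', 'd'] -> ['d', 'c', 'b', 'a', 'e']
'd': index 0 in ['d', 'c', 'b', 'a', 'e'] -> ['d', 'c', 'b', 'a', 'e']
'd': index 0 in ['d', 'c', 'b', 'a', 'e'] -> ['d', 'c', 'b', 'a', 'e']
'c': index 1 in ['d', 'c', 'b', 'a', 'e'] -> ['c', 'd', 'b', 'a', 'e']
'b': index 2 in ['c', 'd', 'b', 'a', 'e'] -> ['b', 'c', 'd', 'a', 'e']
'a': index 3 in ['b', 'c', 'd', 'a', 'e'] -> ['a', 'b', 'c', 'd', 'e']
'c': index 2 in ['a', 'b', 'c', 'd', 'e'] -> ['c', 'a', 'b', 'd', 'e']


Output: [4, 1, 0, 2, 3, 4, 0, 0, 1, 2, 3, 2]


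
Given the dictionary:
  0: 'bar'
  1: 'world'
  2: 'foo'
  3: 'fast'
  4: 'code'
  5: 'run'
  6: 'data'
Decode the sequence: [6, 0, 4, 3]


Look up each index in the dictionary:
  6 -> 'data'
  0 -> 'bar'
  4 -> 'code'
  3 -> 'fast'

Decoded: "data bar code fast"


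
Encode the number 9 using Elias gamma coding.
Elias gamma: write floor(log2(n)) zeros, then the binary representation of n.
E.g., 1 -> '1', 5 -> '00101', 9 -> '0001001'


num_bits = floor(log2(9)) + 1 = 4
leading_zeros = num_bits - 1 = 3
binary(9) = 1001

Elias gamma(9) = '000' + '1001' = 0001001 (7 bits)


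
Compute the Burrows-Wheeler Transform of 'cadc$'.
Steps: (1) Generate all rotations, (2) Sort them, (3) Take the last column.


Rotations (sorted):
  0: $cadc -> last char: c
  1: adc$c -> last char: c
  2: c$cad -> last char: d
  3: cadc$ -> last char: $
  4: dc$ca -> last char: a


BWT = ccd$a


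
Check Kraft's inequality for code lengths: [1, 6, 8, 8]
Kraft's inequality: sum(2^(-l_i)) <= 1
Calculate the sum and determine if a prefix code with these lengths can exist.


Sum = 2^(-1) + 2^(-6) + 2^(-8) + 2^(-8)
    = 0.5 + 0.015625 + 0.00390625 + 0.00390625
    = 134/256 = 0.5234375
Since 0.5234375 <= 1, Kraft's inequality IS satisfied.
A prefix code with these lengths CAN exist.

Kraft sum = 0.5234375. Satisfied.


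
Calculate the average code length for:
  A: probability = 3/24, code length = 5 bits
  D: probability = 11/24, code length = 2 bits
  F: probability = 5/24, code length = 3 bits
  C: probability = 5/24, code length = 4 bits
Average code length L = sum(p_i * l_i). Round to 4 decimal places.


Weighted contributions p_i * l_i:
  A: (3/24) * 5 = 15/24
  D: (11/24) * 2 = 22/24
  F: (5/24) * 3 = 15/24
  C: (5/24) * 4 = 20/24
Sum = (15 + 22 + 15 + 20)/24 = 72/24

L = 72/24 = 3.0000 bits/symbol


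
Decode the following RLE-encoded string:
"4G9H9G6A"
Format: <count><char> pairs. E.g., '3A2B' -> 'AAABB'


Expanding each <count><char> pair:
  4G -> 'GGGG'
  9H -> 'HHHHHHHHH'
  9G -> 'GGGGGGGGG'
  6A -> 'AAAAAA'

Decoded = GGGGHHHHHHHHHGGGGGGGGGAAAAAA


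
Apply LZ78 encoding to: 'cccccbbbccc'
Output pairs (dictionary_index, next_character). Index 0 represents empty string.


LZ78 encoding steps:
Dictionary: {0: ''}
Step 1: w='' (idx 0), next='c' -> output (0, 'c'), add 'c' as idx 1
Step 2: w='c' (idx 1), next='c' -> output (1, 'c'), add 'cc' as idx 2
Step 3: w='cc' (idx 2), next='b' -> output (2, 'b'), add 'ccb' as idx 3
Step 4: w='' (idx 0), next='b' -> output (0, 'b'), add 'b' as idx 4
Step 5: w='b' (idx 4), next='c' -> output (4, 'c'), add 'bc' as idx 5
Step 6: w='cc' (idx 2), end of input -> output (2, '')


Encoded: [(0, 'c'), (1, 'c'), (2, 'b'), (0, 'b'), (4, 'c'), (2, '')]


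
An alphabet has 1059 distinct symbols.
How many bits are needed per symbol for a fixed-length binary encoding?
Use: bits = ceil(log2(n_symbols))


log2(1059) = 10.0485
Bracket: 2^10 = 1024 < 1059 <= 2^11 = 2048
So ceil(log2(1059)) = 11

bits = ceil(log2(1059)) = ceil(10.0485) = 11 bits


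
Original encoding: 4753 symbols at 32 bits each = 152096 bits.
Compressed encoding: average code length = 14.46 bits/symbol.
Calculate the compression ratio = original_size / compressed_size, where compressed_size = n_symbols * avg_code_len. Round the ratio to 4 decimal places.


original_size = n_symbols * orig_bits = 4753 * 32 = 152096 bits
compressed_size = n_symbols * avg_code_len = 4753 * 14.46 = 68728.38 bits
ratio = original_size / compressed_size = 152096 / 68728.38 = 2.213

Compression ratio = 2.213


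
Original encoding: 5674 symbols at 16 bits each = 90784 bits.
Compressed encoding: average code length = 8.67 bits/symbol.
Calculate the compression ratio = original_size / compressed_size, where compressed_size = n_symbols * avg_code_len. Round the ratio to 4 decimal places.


original_size = n_symbols * orig_bits = 5674 * 16 = 90784 bits
compressed_size = n_symbols * avg_code_len = 5674 * 8.67 = 49193.58 bits
ratio = original_size / compressed_size = 90784 / 49193.58 = 1.8454

Compression ratio = 1.8454


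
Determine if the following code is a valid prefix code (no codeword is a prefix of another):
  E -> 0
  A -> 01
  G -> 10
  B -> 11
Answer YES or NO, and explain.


Checking each pair (does one codeword prefix another?):
  E='0' vs A='01': prefix -- VIOLATION

NO -- this is NOT a valid prefix code. E (0) is a prefix of A (01).


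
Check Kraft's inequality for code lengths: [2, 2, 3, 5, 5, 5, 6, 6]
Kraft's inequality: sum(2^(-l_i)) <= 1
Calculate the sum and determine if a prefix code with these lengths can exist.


Sum = 2^(-2) + 2^(-2) + 2^(-3) + 2^(-5) + 2^(-5) + 2^(-5) + 2^(-6) + 2^(-6)
    = 0.25 + 0.25 + 0.125 + 0.03125 + 0.03125 + 0.03125 + 0.015625 + 0.015625
    = 48/64 = 0.75
Since 0.75 <= 1, Kraft's inequality IS satisfied.
A prefix code with these lengths CAN exist.

Kraft sum = 0.75. Satisfied.


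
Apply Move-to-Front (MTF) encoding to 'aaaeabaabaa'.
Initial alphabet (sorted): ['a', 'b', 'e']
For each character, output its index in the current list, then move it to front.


MTF encoding:
'a': index 0 in ['a', 'b', 'e'] -> ['a', 'b', 'e']
'a': index 0 in ['a', 'b', 'e'] -> ['a', 'b', 'e']
'a': index 0 in ['a', 'b', 'e'] -> ['a', 'b', 'e']
'e': index 2 in ['a', 'b', 'e'] -> ['e', 'a', 'b']
'a': index 1 in ['e', 'a', 'b'] -> ['a', 'e', 'b']
'b': index 2 in ['a', 'e', 'b'] -> ['b', 'a', 'e']
'a': index 1 in ['b', 'a', 'e'] -> ['a', 'b', 'e']
'a': index 0 in ['a', 'b', 'e'] -> ['a', 'b', 'e']
'b': index 1 in ['a', 'b', 'e'] -> ['b', 'a', 'e']
'a': index 1 in ['b', 'a', 'e'] -> ['a', 'b', 'e']
'a': index 0 in ['a', 'b', 'e'] -> ['a', 'b', 'e']


Output: [0, 0, 0, 2, 1, 2, 1, 0, 1, 1, 0]


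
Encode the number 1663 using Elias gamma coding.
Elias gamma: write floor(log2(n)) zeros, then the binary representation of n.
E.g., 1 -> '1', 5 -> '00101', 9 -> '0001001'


num_bits = floor(log2(1663)) + 1 = 11
leading_zeros = num_bits - 1 = 10
binary(1663) = 11001111111

Elias gamma(1663) = '0000000000' + '11001111111' = 000000000011001111111 (21 bits)


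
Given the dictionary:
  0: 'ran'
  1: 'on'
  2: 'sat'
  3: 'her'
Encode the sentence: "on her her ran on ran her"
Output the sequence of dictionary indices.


Look up each word in the dictionary:
  'on' -> 1
  'her' -> 3
  'her' -> 3
  'ran' -> 0
  'on' -> 1
  'ran' -> 0
  'her' -> 3

Encoded: [1, 3, 3, 0, 1, 0, 3]


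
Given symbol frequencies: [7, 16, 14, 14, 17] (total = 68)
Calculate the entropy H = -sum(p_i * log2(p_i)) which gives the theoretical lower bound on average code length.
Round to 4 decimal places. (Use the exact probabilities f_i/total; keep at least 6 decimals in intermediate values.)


Per-symbol terms -p_i * log2(p_i) with p_i = f_i/68:
  p = 7/68 = 0.102941: log2(p) = -3.280108, -p*log2(p) = 0.337658
  p = 16/68 = 0.235294: log2(p) = -2.087463, -p*log2(p) = 0.491168
  p = 14/68 = 0.205882: log2(p) = -2.280108, -p*log2(p) = 0.469434
  p = 14/68 = 0.205882: log2(p) = -2.280108, -p*log2(p) = 0.469434
  p = 17/68 = 0.250000: log2(p) = -2.000000, -p*log2(p) = 0.500000
H = 0.337658 + 0.491168 + 0.469434 + 0.469434 + 0.500000 = 2.267694

H = 2.2677 bits/symbol


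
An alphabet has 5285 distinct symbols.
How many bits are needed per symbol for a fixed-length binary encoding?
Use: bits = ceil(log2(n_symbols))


log2(5285) = 12.3677
Bracket: 2^12 = 4096 < 5285 <= 2^13 = 8192
So ceil(log2(5285)) = 13

bits = ceil(log2(5285)) = ceil(12.3677) = 13 bits


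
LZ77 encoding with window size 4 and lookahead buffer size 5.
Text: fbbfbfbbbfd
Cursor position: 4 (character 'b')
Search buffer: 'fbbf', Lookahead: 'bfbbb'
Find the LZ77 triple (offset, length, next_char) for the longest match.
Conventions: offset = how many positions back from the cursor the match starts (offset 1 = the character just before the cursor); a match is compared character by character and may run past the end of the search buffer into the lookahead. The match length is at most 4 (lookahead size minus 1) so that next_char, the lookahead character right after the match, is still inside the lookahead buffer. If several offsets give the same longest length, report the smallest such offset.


Try each offset into the search buffer:
  offset=1 (pos 3, char 'f'): match length 0
  offset=2 (pos 2, char 'b'): match length 3
  offset=3 (pos 1, char 'b'): match length 1
  offset=4 (pos 0, char 'f'): match length 0
Longest match has length 3 at offset 2.
next_char = character at position 4 + 3 = 7 -> 'b'

Best match: offset=2, length=3 (matching 'bfb' starting at position 2)
LZ77 triple: (2, 3, 'b')


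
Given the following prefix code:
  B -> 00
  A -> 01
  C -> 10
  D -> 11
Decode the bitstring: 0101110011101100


Decoding step by step:
Bits 01 -> A
Bits 01 -> A
Bits 11 -> D
Bits 00 -> B
Bits 11 -> D
Bits 10 -> C
Bits 11 -> D
Bits 00 -> B


Decoded message: AADBDCDB


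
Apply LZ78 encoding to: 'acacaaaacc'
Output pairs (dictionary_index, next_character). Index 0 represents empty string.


LZ78 encoding steps:
Dictionary: {0: ''}
Step 1: w='' (idx 0), next='a' -> output (0, 'a'), add 'a' as idx 1
Step 2: w='' (idx 0), next='c' -> output (0, 'c'), add 'c' as idx 2
Step 3: w='a' (idx 1), next='c' -> output (1, 'c'), add 'ac' as idx 3
Step 4: w='a' (idx 1), next='a' -> output (1, 'a'), add 'aa' as idx 4
Step 5: w='aa' (idx 4), next='c' -> output (4, 'c'), add 'aac' as idx 5
Step 6: w='c' (idx 2), end of input -> output (2, '')


Encoded: [(0, 'a'), (0, 'c'), (1, 'c'), (1, 'a'), (4, 'c'), (2, '')]


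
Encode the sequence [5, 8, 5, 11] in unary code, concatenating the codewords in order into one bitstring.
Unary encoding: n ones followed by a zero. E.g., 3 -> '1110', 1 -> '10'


Encode each number as n ones followed by a terminating 0:
  5 -> 111110 (6 bits)
  8 -> 111111110 (9 bits)
  5 -> 111110 (6 bits)
  11 -> 111111111110 (12 bits)
Total length = 6 + 9 + 6 + 12 = 33 bits.

Unary([5, 8, 5, 11]) = 111110111111110111110111111111110 (33 bits)


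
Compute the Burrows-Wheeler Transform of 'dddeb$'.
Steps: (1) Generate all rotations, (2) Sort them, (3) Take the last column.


Rotations (sorted):
  0: $dddeb -> last char: b
  1: b$ddde -> last char: e
  2: dddeb$ -> last char: $
  3: ddeb$d -> last char: d
  4: deb$dd -> last char: d
  5: eb$ddd -> last char: d


BWT = be$ddd


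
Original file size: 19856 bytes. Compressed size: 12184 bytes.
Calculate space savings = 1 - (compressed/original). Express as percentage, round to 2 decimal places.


ratio = compressed/original = 12184/19856 = 0.613618
savings = 1 - ratio = 1 - 0.613618 = 0.386382
as a percentage: 0.386382 * 100 = 38.64%

Space savings = 1 - 12184/19856 = 38.64%


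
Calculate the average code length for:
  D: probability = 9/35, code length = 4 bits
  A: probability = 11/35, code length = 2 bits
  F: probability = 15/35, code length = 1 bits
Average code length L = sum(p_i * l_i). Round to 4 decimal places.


Weighted contributions p_i * l_i:
  D: (9/35) * 4 = 36/35
  A: (11/35) * 2 = 22/35
  F: (15/35) * 1 = 15/35
Sum = (36 + 22 + 15)/35 = 73/35

L = 73/35 = 2.0857 bits/symbol


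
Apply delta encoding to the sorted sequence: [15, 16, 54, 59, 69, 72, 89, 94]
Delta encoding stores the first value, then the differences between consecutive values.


First value: 15
Deltas:
  16 - 15 = 1
  54 - 16 = 38
  59 - 54 = 5
  69 - 59 = 10
  72 - 69 = 3
  89 - 72 = 17
  94 - 89 = 5


Delta encoded: [15, 1, 38, 5, 10, 3, 17, 5]


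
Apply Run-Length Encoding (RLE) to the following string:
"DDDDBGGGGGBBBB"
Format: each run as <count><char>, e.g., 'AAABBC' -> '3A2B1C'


Scanning runs left to right:
  i=0: run of 'D' x 4 -> '4D'
  i=4: run of 'B' x 1 -> '1B'
  i=5: run of 'G' x 5 -> '5G'
  i=10: run of 'B' x 4 -> '4B'

RLE = 4D1B5G4B


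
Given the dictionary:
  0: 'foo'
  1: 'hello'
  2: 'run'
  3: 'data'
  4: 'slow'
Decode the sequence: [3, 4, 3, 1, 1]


Look up each index in the dictionary:
  3 -> 'data'
  4 -> 'slow'
  3 -> 'data'
  1 -> 'hello'
  1 -> 'hello'

Decoded: "data slow data hello hello"


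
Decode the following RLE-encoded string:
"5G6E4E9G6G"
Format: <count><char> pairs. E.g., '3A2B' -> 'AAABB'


Expanding each <count><char> pair:
  5G -> 'GGGGG'
  6E -> 'EEEEEE'
  4E -> 'EEEE'
  9G -> 'GGGGGGGGG'
  6G -> 'GGGGGG'

Decoded = GGGGGEEEEEEEEEEGGGGGGGGGGGGGGG


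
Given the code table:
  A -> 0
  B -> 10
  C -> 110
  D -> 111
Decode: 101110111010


Decoding:
10 -> B
111 -> D
0 -> A
111 -> D
0 -> A
10 -> B


Result: BDADAB


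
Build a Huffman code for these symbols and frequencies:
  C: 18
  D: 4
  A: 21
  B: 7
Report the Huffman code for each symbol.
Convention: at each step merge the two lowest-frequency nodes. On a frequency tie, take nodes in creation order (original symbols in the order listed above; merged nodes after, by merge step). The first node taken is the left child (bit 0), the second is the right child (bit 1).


Huffman tree construction:
Step 1: Merge D(4) + B(7) = 11
Step 2: Merge (D+B)(11) + C(18) = 29
Step 3: Merge A(21) + ((D+B)+C)(29) = 50
Read each symbol's code off the tree from the root (left child = 0, right child = 1).

Codes:
  C: 11 (length 2)
  D: 100 (length 3)
  A: 0 (length 1)
  B: 101 (length 3)
Average code length: 90/50 = 1.8000 bits/symbol


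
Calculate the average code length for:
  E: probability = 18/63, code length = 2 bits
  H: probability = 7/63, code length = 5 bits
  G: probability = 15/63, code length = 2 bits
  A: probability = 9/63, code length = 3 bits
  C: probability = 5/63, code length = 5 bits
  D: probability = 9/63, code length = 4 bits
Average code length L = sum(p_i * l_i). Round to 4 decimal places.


Weighted contributions p_i * l_i:
  E: (18/63) * 2 = 36/63
  H: (7/63) * 5 = 35/63
  G: (15/63) * 2 = 30/63
  A: (9/63) * 3 = 27/63
  C: (5/63) * 5 = 25/63
  D: (9/63) * 4 = 36/63
Sum = (36 + 35 + 30 + 27 + 25 + 36)/63 = 189/63

L = 189/63 = 3.0000 bits/symbol


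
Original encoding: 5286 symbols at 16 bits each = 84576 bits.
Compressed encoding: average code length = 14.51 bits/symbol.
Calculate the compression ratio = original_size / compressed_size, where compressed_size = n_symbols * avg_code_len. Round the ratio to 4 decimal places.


original_size = n_symbols * orig_bits = 5286 * 16 = 84576 bits
compressed_size = n_symbols * avg_code_len = 5286 * 14.51 = 76699.86 bits
ratio = original_size / compressed_size = 84576 / 76699.86 = 1.1027

Compression ratio = 1.1027


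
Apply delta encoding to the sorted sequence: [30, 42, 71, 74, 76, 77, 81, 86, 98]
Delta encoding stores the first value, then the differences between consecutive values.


First value: 30
Deltas:
  42 - 30 = 12
  71 - 42 = 29
  74 - 71 = 3
  76 - 74 = 2
  77 - 76 = 1
  81 - 77 = 4
  86 - 81 = 5
  98 - 86 = 12


Delta encoded: [30, 12, 29, 3, 2, 1, 4, 5, 12]


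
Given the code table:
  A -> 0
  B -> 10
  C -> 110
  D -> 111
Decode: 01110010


Decoding:
0 -> A
111 -> D
0 -> A
0 -> A
10 -> B


Result: ADAAB


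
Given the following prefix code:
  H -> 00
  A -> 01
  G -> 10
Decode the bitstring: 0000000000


Decoding step by step:
Bits 00 -> H
Bits 00 -> H
Bits 00 -> H
Bits 00 -> H
Bits 00 -> H


Decoded message: HHHHH


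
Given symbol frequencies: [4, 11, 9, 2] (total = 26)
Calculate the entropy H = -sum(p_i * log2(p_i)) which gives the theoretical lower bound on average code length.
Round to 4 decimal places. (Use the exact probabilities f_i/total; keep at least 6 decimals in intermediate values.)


Per-symbol terms -p_i * log2(p_i) with p_i = f_i/26:
  p = 4/26 = 0.153846: log2(p) = -2.700440, -p*log2(p) = 0.415452
  p = 11/26 = 0.423077: log2(p) = -1.241008, -p*log2(p) = 0.525042
  p = 9/26 = 0.346154: log2(p) = -1.530515, -p*log2(p) = 0.529794
  p = 2/26 = 0.076923: log2(p) = -3.700440, -p*log2(p) = 0.284649
H = 0.415452 + 0.525042 + 0.529794 + 0.284649 = 1.754937

H = 1.7549 bits/symbol


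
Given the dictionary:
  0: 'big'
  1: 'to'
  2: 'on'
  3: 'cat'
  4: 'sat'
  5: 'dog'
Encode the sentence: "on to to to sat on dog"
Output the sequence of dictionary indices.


Look up each word in the dictionary:
  'on' -> 2
  'to' -> 1
  'to' -> 1
  'to' -> 1
  'sat' -> 4
  'on' -> 2
  'dog' -> 5

Encoded: [2, 1, 1, 1, 4, 2, 5]


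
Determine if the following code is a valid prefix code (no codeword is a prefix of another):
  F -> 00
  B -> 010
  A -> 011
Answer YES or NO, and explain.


Checking each pair (does one codeword prefix another?):
  F='00' vs B='010': no prefix
  F='00' vs A='011': no prefix
  B='010' vs F='00': no prefix
  B='010' vs A='011': no prefix
  A='011' vs F='00': no prefix
  A='011' vs B='010': no prefix
No violation found over all pairs.

YES -- this is a valid prefix code. No codeword is a prefix of any other codeword.


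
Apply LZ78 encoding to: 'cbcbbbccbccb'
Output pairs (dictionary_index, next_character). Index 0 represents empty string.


LZ78 encoding steps:
Dictionary: {0: ''}
Step 1: w='' (idx 0), next='c' -> output (0, 'c'), add 'c' as idx 1
Step 2: w='' (idx 0), next='b' -> output (0, 'b'), add 'b' as idx 2
Step 3: w='c' (idx 1), next='b' -> output (1, 'b'), add 'cb' as idx 3
Step 4: w='b' (idx 2), next='b' -> output (2, 'b'), add 'bb' as idx 4
Step 5: w='c' (idx 1), next='c' -> output (1, 'c'), add 'cc' as idx 5
Step 6: w='b' (idx 2), next='c' -> output (2, 'c'), add 'bc' as idx 6
Step 7: w='cb' (idx 3), end of input -> output (3, '')


Encoded: [(0, 'c'), (0, 'b'), (1, 'b'), (2, 'b'), (1, 'c'), (2, 'c'), (3, '')]


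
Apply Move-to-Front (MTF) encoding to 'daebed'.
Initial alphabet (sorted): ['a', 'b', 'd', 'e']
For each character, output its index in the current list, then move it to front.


MTF encoding:
'd': index 2 in ['a', 'b', 'd', 'e'] -> ['d', 'a', 'b', 'e']
'a': index 1 in ['d', 'a', 'b', 'e'] -> ['a', 'd', 'b', 'e']
'e': index 3 in ['a', 'd', 'b', 'e'] -> ['e', 'a', 'd', 'b']
'b': index 3 in ['e', 'a', 'd', 'b'] -> ['b', 'e', 'a', 'd']
'e': index 1 in ['b', 'e', 'a', 'd'] -> ['e', 'b', 'a', 'd']
'd': index 3 in ['e', 'b', 'a', 'd'] -> ['d', 'e', 'b', 'a']


Output: [2, 1, 3, 3, 1, 3]


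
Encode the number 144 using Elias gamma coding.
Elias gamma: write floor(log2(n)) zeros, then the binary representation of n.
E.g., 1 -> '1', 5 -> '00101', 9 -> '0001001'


num_bits = floor(log2(144)) + 1 = 8
leading_zeros = num_bits - 1 = 7
binary(144) = 10010000

Elias gamma(144) = '0000000' + '10010000' = 000000010010000 (15 bits)


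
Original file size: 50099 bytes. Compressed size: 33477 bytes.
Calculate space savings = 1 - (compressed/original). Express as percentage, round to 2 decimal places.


ratio = compressed/original = 33477/50099 = 0.668217
savings = 1 - ratio = 1 - 0.668217 = 0.331783
as a percentage: 0.331783 * 100 = 33.18%

Space savings = 1 - 33477/50099 = 33.18%


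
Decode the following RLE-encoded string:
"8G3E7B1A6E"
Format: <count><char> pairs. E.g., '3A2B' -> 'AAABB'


Expanding each <count><char> pair:
  8G -> 'GGGGGGGG'
  3E -> 'EEE'
  7B -> 'BBBBBBB'
  1A -> 'A'
  6E -> 'EEEEEE'

Decoded = GGGGGGGGEEEBBBBBBBAEEEEEE


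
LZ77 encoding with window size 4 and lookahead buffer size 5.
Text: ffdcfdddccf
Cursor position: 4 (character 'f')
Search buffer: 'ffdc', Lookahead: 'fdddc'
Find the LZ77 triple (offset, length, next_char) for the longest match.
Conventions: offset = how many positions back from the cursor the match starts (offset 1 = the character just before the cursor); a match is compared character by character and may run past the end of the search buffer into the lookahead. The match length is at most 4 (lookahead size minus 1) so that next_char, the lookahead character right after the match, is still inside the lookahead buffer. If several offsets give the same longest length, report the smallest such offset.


Try each offset into the search buffer:
  offset=1 (pos 3, char 'c'): match length 0
  offset=2 (pos 2, char 'd'): match length 0
  offset=3 (pos 1, char 'f'): match length 2
  offset=4 (pos 0, char 'f'): match length 1
Longest match has length 2 at offset 3.
next_char = character at position 4 + 2 = 6 -> 'd'

Best match: offset=3, length=2 (matching 'fd' starting at position 1)
LZ77 triple: (3, 2, 'd')


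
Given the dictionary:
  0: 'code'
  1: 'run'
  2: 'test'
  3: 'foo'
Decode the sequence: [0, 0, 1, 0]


Look up each index in the dictionary:
  0 -> 'code'
  0 -> 'code'
  1 -> 'run'
  0 -> 'code'

Decoded: "code code run code"


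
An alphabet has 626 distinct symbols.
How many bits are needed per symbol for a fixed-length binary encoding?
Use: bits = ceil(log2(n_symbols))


log2(626) = 9.29
Bracket: 2^9 = 512 < 626 <= 2^10 = 1024
So ceil(log2(626)) = 10

bits = ceil(log2(626)) = ceil(9.29) = 10 bits


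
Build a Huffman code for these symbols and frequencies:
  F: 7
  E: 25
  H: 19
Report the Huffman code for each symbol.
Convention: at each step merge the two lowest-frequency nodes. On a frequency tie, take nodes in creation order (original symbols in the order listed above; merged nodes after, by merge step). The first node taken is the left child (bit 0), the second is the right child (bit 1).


Huffman tree construction:
Step 1: Merge F(7) + H(19) = 26
Step 2: Merge E(25) + (F+H)(26) = 51
Read each symbol's code off the tree from the root (left child = 0, right child = 1).

Codes:
  F: 10 (length 2)
  E: 0 (length 1)
  H: 11 (length 2)
Average code length: 77/51 = 1.5098 bits/symbol


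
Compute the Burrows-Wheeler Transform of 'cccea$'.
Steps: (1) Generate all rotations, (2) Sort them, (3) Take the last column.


Rotations (sorted):
  0: $cccea -> last char: a
  1: a$ccce -> last char: e
  2: cccea$ -> last char: $
  3: ccea$c -> last char: c
  4: cea$cc -> last char: c
  5: ea$ccc -> last char: c


BWT = ae$ccc


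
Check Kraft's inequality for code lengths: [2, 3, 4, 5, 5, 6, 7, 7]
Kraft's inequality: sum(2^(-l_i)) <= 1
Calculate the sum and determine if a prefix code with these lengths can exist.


Sum = 2^(-2) + 2^(-3) + 2^(-4) + 2^(-5) + 2^(-5) + 2^(-6) + 2^(-7) + 2^(-7)
    = 0.25 + 0.125 + 0.0625 + 0.03125 + 0.03125 + 0.015625 + 0.0078125 + 0.0078125
    = 68/128 = 0.53125
Since 0.53125 <= 1, Kraft's inequality IS satisfied.
A prefix code with these lengths CAN exist.

Kraft sum = 0.53125. Satisfied.


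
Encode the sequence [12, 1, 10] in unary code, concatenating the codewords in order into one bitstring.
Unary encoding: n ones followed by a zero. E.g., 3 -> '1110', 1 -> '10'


Encode each number as n ones followed by a terminating 0:
  12 -> 1111111111110 (13 bits)
  1 -> 10 (2 bits)
  10 -> 11111111110 (11 bits)
Total length = 13 + 2 + 11 = 26 bits.

Unary([12, 1, 10]) = 11111111111101011111111110 (26 bits)


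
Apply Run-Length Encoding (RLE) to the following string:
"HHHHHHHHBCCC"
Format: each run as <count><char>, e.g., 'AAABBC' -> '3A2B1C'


Scanning runs left to right:
  i=0: run of 'H' x 8 -> '8H'
  i=8: run of 'B' x 1 -> '1B'
  i=9: run of 'C' x 3 -> '3C'

RLE = 8H1B3C


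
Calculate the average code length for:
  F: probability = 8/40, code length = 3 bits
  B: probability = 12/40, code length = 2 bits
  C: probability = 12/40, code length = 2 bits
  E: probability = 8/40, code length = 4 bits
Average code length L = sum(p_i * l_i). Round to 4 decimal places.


Weighted contributions p_i * l_i:
  F: (8/40) * 3 = 24/40
  B: (12/40) * 2 = 24/40
  C: (12/40) * 2 = 24/40
  E: (8/40) * 4 = 32/40
Sum = (24 + 24 + 24 + 32)/40 = 104/40

L = 104/40 = 2.6000 bits/symbol


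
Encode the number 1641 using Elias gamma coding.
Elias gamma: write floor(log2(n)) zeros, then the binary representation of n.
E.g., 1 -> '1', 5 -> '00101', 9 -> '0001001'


num_bits = floor(log2(1641)) + 1 = 11
leading_zeros = num_bits - 1 = 10
binary(1641) = 11001101001

Elias gamma(1641) = '0000000000' + '11001101001' = 000000000011001101001 (21 bits)


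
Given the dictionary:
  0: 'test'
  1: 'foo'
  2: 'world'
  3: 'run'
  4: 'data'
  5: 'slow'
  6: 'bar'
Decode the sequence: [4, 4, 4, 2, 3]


Look up each index in the dictionary:
  4 -> 'data'
  4 -> 'data'
  4 -> 'data'
  2 -> 'world'
  3 -> 'run'

Decoded: "data data data world run"


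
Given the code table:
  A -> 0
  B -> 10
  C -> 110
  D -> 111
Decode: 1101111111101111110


Decoding:
110 -> C
111 -> D
111 -> D
110 -> C
111 -> D
111 -> D
0 -> A


Result: CDDCDDA


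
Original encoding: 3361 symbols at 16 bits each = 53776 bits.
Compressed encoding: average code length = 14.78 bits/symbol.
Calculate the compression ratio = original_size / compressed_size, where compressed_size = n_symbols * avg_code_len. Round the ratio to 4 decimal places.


original_size = n_symbols * orig_bits = 3361 * 16 = 53776 bits
compressed_size = n_symbols * avg_code_len = 3361 * 14.78 = 49675.58 bits
ratio = original_size / compressed_size = 53776 / 49675.58 = 1.0825

Compression ratio = 1.0825
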